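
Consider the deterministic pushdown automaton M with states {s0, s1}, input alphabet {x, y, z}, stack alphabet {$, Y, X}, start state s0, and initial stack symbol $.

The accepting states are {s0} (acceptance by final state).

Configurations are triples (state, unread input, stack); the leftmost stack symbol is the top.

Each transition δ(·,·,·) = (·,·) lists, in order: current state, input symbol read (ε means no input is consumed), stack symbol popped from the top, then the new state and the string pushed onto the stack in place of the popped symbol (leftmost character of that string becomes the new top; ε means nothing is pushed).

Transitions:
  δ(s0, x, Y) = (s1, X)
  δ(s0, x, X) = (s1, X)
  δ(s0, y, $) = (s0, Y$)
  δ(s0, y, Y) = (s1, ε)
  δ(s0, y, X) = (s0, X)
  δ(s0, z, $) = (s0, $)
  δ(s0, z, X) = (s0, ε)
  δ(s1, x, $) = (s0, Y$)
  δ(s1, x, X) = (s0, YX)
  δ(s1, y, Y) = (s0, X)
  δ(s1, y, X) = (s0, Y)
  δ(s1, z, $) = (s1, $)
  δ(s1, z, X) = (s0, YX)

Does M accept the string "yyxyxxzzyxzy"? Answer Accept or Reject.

Reject

(s0, yyxyxxzzyxzy, $)
  read y, top $: go to s0, push Y$ → (s0, yxyxxzzyxzy, Y$)
  read y, top Y: go to s1, push ε → (s1, xyxxzzyxzy, $)
  read x, top $: go to s0, push Y$ → (s0, yxxzzyxzy, Y$)
  read y, top Y: go to s1, push ε → (s1, xxzzyxzy, $)
  read x, top $: go to s0, push Y$ → (s0, xzzyxzy, Y$)
  read x, top Y: go to s1, push X → (s1, zzyxzy, X$)
  read z, top X: go to s0, push YX → (s0, zyxzy, YX$)
No transition applies at (s0, zyxzy, YX$); input not fully consumed.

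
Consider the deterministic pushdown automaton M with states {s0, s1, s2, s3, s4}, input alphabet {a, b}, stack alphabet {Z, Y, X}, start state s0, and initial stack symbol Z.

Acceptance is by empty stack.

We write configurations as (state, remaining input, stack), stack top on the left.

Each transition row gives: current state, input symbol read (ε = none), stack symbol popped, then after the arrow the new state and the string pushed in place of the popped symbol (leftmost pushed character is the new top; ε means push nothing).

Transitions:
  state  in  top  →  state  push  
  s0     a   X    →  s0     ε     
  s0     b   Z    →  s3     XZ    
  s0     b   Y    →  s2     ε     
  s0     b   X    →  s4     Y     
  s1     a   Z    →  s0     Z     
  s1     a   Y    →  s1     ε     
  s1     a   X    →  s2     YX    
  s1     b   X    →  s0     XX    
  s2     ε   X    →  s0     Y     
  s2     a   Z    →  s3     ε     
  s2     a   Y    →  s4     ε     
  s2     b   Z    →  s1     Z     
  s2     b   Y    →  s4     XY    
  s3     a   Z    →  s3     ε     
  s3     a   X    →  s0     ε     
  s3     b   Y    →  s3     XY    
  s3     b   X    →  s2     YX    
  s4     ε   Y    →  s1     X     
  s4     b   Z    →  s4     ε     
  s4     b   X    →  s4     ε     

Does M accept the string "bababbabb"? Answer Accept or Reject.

Accept

(s0, bababbabb, Z)
  read b, top Z: go to s3, push XZ → (s3, ababbabb, XZ)
  read a, top X: go to s0, push ε → (s0, babbabb, Z)
  read b, top Z: go to s3, push XZ → (s3, abbabb, XZ)
  read a, top X: go to s0, push ε → (s0, bbabb, Z)
  read b, top Z: go to s3, push XZ → (s3, babb, XZ)
  read b, top X: go to s2, push YX → (s2, abb, YXZ)
  read a, top Y: go to s4, push ε → (s4, bb, XZ)
  read b, top X: go to s4, push ε → (s4, b, Z)
  read b, top Z: go to s4, push ε → (s4, ε, ε)
All input consumed and the stack is empty.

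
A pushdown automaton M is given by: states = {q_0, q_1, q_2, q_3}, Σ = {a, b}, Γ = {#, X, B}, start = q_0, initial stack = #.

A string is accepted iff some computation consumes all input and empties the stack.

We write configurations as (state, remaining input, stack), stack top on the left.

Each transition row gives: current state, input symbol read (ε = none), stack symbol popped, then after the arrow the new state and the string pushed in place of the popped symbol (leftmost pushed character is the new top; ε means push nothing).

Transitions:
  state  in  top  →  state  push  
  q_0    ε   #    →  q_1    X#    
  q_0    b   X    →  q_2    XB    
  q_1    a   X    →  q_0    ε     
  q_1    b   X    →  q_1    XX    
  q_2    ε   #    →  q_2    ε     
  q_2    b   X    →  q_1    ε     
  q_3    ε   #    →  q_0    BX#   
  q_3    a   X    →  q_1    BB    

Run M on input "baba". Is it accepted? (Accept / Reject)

Reject

No computation consumes all input and empties the stack.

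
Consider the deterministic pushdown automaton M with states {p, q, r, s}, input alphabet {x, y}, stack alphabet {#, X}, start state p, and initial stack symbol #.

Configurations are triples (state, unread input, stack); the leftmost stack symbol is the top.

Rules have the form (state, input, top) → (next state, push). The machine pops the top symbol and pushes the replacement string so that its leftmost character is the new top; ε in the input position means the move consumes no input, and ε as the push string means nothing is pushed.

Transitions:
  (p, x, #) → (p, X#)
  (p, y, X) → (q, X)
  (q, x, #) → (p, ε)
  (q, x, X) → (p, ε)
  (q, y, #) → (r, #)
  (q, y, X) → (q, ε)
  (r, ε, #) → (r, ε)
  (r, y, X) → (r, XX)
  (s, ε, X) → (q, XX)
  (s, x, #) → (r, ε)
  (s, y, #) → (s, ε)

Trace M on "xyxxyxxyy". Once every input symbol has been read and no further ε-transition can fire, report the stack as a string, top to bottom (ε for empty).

(p, xyxxyxxyy, #)
  read x, top #: go to p, push X# → (p, yxxyxxyy, X#)
  read y, top X: go to q, push X → (q, xxyxxyy, X#)
  read x, top X: go to p, push ε → (p, xyxxyy, #)
  read x, top #: go to p, push X# → (p, yxxyy, X#)
  read y, top X: go to q, push X → (q, xxyy, X#)
  read x, top X: go to p, push ε → (p, xyy, #)
  read x, top #: go to p, push X# → (p, yy, X#)
  read y, top X: go to q, push X → (q, y, X#)
  read y, top X: go to q, push ε → (q, ε, #)
All input consumed in state q with stack #.

#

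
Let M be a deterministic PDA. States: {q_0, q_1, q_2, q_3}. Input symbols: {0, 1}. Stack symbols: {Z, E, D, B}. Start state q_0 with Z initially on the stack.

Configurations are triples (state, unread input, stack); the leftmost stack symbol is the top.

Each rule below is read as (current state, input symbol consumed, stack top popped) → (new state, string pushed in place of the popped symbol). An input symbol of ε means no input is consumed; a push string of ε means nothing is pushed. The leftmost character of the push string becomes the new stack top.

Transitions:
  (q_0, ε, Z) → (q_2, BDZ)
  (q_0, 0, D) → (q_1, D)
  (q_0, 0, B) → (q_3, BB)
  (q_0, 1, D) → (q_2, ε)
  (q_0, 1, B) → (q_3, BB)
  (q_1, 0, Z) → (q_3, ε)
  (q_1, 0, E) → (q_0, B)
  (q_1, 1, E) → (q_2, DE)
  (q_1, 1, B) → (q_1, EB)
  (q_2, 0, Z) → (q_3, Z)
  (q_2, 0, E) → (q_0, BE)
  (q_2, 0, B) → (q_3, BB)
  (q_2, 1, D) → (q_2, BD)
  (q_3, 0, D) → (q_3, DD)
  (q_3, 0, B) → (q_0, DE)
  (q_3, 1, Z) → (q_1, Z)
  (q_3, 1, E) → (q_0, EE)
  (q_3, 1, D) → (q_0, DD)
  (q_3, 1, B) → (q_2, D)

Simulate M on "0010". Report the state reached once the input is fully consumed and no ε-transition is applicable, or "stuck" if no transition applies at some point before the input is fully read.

(q_0, 0010, Z)
  ε-move, top Z: go to q_2, push BDZ → (q_2, 0010, BDZ)
  read 0, top B: go to q_3, push BB → (q_3, 010, BBDZ)
  read 0, top B: go to q_0, push DE → (q_0, 10, DEBDZ)
  read 1, top D: go to q_2, push ε → (q_2, 0, EBDZ)
  read 0, top E: go to q_0, push BE → (q_0, ε, BEBDZ)
All input consumed; M is in state q_0.

q_0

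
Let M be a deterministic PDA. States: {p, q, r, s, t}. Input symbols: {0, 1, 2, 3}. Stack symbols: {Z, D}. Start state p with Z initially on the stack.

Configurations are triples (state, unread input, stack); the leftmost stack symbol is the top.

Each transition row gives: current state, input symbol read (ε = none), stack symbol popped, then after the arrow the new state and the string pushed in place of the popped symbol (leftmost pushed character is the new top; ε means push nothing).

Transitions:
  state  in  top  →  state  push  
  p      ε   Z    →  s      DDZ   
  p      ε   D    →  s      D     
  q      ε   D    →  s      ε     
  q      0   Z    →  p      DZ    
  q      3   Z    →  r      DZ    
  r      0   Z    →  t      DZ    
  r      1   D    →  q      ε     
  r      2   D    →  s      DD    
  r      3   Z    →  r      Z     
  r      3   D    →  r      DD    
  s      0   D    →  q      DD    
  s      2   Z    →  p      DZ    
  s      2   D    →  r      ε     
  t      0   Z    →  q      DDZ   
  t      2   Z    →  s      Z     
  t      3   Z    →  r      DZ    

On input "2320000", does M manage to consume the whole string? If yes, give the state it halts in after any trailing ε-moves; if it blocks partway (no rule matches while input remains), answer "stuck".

s

(p, 2320000, Z)
  ε-move, top Z: go to s, push DDZ → (s, 2320000, DDZ)
  read 2, top D: go to r, push ε → (r, 320000, DZ)
  read 3, top D: go to r, push DD → (r, 20000, DDZ)
  read 2, top D: go to s, push DD → (s, 0000, DDDZ)
  read 0, top D: go to q, push DD → (q, 000, DDDDZ)
  ε-move, top D: go to s, push ε → (s, 000, DDDZ)
  read 0, top D: go to q, push DD → (q, 00, DDDDZ)
  ε-move, top D: go to s, push ε → (s, 00, DDDZ)
  read 0, top D: go to q, push DD → (q, 0, DDDDZ)
  ε-move, top D: go to s, push ε → (s, 0, DDDZ)
  read 0, top D: go to q, push DD → (q, ε, DDDDZ)
  ε-move, top D: go to s, push ε → (s, ε, DDDZ)
All input consumed; M is in state s.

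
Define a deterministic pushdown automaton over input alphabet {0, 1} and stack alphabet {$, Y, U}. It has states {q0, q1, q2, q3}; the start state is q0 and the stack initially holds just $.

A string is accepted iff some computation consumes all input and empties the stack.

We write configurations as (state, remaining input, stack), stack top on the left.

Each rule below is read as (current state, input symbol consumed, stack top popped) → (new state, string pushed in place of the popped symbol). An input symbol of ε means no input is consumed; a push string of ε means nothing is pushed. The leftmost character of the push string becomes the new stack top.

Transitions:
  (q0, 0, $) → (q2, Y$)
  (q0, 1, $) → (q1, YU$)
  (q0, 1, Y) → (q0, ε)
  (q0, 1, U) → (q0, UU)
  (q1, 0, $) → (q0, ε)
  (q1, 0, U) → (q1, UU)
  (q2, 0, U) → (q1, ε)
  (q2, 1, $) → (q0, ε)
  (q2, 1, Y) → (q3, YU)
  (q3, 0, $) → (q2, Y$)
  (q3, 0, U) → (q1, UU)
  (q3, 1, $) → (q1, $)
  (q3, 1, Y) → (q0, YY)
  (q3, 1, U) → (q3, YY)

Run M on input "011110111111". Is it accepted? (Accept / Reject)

Reject

(q0, 011110111111, $)
  read 0, top $: go to q2, push Y$ → (q2, 11110111111, Y$)
  read 1, top Y: go to q3, push YU → (q3, 1110111111, YU$)
  read 1, top Y: go to q0, push YY → (q0, 110111111, YYU$)
  read 1, top Y: go to q0, push ε → (q0, 10111111, YU$)
  read 1, top Y: go to q0, push ε → (q0, 0111111, U$)
No transition applies at (q0, 0111111, U$); input not fully consumed.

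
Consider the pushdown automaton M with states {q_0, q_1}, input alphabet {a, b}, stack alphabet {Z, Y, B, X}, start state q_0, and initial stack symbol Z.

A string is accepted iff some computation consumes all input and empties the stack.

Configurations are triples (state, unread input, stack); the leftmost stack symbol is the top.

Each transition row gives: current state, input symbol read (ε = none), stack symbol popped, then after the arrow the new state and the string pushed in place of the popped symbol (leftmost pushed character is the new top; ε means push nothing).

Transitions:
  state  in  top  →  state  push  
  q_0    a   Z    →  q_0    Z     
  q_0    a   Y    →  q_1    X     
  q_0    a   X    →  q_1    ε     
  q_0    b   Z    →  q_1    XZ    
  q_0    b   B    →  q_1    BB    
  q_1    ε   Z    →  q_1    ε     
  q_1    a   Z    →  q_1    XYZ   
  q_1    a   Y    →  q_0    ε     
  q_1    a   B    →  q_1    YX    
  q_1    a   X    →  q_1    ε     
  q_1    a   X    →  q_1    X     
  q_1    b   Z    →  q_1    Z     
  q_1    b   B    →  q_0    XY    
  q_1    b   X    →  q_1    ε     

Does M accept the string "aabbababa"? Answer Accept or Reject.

One accepting computation: (q_0, aabbababa, Z) ⊢ (q_0, abbababa, Z) ⊢ (q_0, bbababa, Z) ⊢ (q_1, bababa, XZ) ⊢ (q_1, ababa, Z) ⊢ (q_1, baba, XYZ) ⊢ (q_1, aba, YZ) ⊢ (q_0, ba, Z) ⊢ (q_1, a, XZ) ⊢ (q_1, ε, Z) ⊢ (q_1, ε, ε)
All input consumed and the stack is empty.

Accept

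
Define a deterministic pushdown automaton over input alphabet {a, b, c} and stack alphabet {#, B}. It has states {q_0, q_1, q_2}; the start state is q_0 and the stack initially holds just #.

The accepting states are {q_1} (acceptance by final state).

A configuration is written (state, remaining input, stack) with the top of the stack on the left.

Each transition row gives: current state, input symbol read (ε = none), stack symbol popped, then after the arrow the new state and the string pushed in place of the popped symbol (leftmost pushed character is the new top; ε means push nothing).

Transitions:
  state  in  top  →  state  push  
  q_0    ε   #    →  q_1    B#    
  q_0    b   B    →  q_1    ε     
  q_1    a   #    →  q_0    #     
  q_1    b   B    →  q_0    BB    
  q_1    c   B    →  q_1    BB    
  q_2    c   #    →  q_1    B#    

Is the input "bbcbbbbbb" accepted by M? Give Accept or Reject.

(q_0, bbcbbbbbb, #)
  ε-move, top #: go to q_1, push B# → (q_1, bbcbbbbbb, B#)
  read b, top B: go to q_0, push BB → (q_0, bcbbbbbb, BB#)
  read b, top B: go to q_1, push ε → (q_1, cbbbbbb, B#)
  read c, top B: go to q_1, push BB → (q_1, bbbbbb, BB#)
  read b, top B: go to q_0, push BB → (q_0, bbbbb, BBB#)
  read b, top B: go to q_1, push ε → (q_1, bbbb, BB#)
  read b, top B: go to q_0, push BB → (q_0, bbb, BBB#)
  read b, top B: go to q_1, push ε → (q_1, bb, BB#)
  read b, top B: go to q_0, push BB → (q_0, b, BBB#)
  read b, top B: go to q_1, push ε → (q_1, ε, BB#)
All input consumed; state q_1 ∈ F.

Accept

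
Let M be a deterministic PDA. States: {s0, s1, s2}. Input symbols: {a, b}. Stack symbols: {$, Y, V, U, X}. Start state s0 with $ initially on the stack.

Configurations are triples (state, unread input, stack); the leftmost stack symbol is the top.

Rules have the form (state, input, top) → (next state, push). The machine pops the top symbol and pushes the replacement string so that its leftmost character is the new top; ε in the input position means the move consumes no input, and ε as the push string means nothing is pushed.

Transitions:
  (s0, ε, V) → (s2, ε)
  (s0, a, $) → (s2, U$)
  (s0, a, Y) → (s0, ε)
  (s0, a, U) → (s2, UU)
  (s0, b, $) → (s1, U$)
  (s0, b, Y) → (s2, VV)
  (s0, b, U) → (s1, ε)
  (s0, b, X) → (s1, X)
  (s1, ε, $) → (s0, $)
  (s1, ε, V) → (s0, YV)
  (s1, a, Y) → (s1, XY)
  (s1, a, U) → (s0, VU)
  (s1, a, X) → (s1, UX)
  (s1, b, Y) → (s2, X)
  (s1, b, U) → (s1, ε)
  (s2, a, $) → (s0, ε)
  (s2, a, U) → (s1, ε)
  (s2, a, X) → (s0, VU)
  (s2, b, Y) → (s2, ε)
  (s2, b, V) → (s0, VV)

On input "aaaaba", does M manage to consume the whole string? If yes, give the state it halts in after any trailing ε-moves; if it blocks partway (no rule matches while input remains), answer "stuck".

s2

(s0, aaaaba, $) ⊢ (s2, aaaba, U$) ⊢ (s1, aaba, $) ⊢ (s0, aaba, $) ⊢ (s2, aba, U$) ⊢ (s1, ba, $) ⊢ (s0, ba, $) ⊢ (s1, a, U$) ⊢ (s0, ε, VU$) ⊢ (s2, ε, U$)
All input consumed; M is in state s2.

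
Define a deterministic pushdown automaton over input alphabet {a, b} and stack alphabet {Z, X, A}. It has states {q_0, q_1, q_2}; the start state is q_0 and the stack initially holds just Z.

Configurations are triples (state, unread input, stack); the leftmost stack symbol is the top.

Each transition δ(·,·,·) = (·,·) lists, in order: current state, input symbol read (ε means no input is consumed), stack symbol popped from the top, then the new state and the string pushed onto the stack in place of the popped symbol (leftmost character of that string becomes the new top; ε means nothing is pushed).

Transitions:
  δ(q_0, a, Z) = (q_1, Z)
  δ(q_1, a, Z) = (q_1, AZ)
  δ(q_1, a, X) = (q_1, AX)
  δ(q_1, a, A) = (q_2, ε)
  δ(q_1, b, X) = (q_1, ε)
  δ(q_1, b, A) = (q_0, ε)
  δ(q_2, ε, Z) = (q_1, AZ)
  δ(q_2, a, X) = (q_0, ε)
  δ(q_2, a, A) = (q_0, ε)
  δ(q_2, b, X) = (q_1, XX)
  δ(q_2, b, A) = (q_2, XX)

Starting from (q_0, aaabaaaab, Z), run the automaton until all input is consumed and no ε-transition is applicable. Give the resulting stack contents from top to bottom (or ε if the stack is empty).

Z

(q_0, aaabaaaab, Z) ⊢ (q_1, aabaaaab, Z) ⊢ (q_1, abaaaab, AZ) ⊢ (q_2, baaaab, Z) ⊢ (q_1, baaaab, AZ) ⊢ (q_0, aaaab, Z) ⊢ (q_1, aaab, Z) ⊢ (q_1, aab, AZ) ⊢ (q_2, ab, Z) ⊢ (q_1, ab, AZ) ⊢ (q_2, b, Z) ⊢ (q_1, b, AZ) ⊢ (q_0, ε, Z)
All input consumed in state q_0 with stack Z.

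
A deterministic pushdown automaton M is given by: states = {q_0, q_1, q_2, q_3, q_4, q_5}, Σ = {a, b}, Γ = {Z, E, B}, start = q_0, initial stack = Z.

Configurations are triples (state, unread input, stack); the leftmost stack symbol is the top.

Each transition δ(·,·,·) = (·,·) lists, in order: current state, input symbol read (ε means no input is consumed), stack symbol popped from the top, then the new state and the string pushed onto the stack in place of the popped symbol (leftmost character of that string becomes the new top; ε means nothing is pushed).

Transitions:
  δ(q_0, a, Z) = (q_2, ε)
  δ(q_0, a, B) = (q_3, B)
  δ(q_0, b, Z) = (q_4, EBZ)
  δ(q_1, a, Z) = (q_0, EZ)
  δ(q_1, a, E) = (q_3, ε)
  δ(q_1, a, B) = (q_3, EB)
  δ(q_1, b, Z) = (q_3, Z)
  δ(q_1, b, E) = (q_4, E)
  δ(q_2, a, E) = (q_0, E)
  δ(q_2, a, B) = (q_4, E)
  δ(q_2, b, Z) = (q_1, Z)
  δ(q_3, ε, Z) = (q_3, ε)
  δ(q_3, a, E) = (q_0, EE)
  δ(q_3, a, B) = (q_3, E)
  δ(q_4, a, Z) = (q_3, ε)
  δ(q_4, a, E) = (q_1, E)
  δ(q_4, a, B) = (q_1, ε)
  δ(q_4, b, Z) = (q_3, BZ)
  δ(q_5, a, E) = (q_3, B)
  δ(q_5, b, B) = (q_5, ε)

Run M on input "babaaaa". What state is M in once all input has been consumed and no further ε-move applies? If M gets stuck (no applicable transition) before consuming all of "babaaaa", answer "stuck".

(q_0, babaaaa, Z)
  read b, top Z: go to q_4, push EBZ → (q_4, abaaaa, EBZ)
  read a, top E: go to q_1, push E → (q_1, baaaa, EBZ)
  read b, top E: go to q_4, push E → (q_4, aaaa, EBZ)
  read a, top E: go to q_1, push E → (q_1, aaa, EBZ)
  read a, top E: go to q_3, push ε → (q_3, aa, BZ)
  read a, top B: go to q_3, push E → (q_3, a, EZ)
  read a, top E: go to q_0, push EE → (q_0, ε, EEZ)
All input consumed; M is in state q_0.

q_0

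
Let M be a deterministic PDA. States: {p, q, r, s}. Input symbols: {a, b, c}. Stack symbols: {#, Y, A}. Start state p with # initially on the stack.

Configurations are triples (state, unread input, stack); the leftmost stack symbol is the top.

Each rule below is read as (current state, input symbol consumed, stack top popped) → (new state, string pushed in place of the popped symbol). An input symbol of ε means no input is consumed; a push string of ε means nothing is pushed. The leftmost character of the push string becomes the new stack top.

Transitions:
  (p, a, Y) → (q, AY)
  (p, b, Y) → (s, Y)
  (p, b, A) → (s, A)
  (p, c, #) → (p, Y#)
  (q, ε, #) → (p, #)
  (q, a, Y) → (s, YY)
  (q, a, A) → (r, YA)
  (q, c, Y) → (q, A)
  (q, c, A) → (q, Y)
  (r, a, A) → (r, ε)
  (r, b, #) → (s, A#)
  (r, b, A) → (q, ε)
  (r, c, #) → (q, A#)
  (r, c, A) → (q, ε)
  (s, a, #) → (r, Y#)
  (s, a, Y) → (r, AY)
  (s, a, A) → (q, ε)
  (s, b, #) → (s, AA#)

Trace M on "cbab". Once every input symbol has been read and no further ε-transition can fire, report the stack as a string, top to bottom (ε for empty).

Y#

(p, cbab, #)
  read c, top #: go to p, push Y# → (p, bab, Y#)
  read b, top Y: go to s, push Y → (s, ab, Y#)
  read a, top Y: go to r, push AY → (r, b, AY#)
  read b, top A: go to q, push ε → (q, ε, Y#)
All input consumed in state q with stack Y#.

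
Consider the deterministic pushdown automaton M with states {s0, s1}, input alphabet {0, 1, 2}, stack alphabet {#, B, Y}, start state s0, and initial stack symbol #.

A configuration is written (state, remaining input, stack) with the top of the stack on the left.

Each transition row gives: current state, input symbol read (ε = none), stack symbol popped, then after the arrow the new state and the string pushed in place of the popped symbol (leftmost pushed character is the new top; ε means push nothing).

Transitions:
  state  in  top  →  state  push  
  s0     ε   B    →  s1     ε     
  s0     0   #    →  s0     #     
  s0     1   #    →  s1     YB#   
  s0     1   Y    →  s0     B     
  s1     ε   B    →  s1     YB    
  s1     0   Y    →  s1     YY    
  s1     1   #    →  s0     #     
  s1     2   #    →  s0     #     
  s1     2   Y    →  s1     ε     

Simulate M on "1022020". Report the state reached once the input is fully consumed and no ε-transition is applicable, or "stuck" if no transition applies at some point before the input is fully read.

(s0, 1022020, #) ⊢ (s1, 022020, YB#) ⊢ (s1, 22020, YYB#) ⊢ (s1, 2020, YB#) ⊢ (s1, 020, B#) ⊢ (s1, 020, YB#) ⊢ (s1, 20, YYB#) ⊢ (s1, 0, YB#) ⊢ (s1, ε, YYB#)
All input consumed; M is in state s1.

s1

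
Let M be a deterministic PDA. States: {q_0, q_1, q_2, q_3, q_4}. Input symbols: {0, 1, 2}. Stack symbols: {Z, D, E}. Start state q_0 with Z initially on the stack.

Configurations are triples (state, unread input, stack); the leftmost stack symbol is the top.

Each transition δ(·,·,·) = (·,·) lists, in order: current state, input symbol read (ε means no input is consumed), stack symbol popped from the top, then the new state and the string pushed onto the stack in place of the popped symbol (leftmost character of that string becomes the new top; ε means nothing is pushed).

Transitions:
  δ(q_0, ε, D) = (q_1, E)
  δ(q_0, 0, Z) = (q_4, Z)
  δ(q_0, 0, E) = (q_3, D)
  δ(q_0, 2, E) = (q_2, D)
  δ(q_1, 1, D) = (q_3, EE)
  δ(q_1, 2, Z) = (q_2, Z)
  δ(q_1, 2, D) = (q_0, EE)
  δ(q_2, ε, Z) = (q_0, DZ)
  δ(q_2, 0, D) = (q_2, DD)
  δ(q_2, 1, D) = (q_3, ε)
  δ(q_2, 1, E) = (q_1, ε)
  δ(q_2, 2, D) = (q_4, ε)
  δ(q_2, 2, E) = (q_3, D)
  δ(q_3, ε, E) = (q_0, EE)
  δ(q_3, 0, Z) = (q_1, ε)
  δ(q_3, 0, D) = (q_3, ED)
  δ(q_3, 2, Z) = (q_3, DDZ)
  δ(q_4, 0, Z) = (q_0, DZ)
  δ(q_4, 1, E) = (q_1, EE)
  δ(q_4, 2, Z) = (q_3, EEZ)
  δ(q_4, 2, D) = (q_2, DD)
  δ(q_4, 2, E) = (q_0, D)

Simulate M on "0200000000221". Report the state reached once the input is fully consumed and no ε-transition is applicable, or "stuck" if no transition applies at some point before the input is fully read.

(q_0, 0200000000221, Z) ⊢ (q_4, 200000000221, Z) ⊢ (q_3, 00000000221, EEZ) ⊢ (q_0, 00000000221, EEEZ) ⊢ (q_3, 0000000221, DEEZ) ⊢ (q_3, 000000221, EDEEZ) ⊢ (q_0, 000000221, EEDEEZ) ⊢ (q_3, 00000221, DEDEEZ) ⊢ (q_3, 0000221, EDEDEEZ) ⊢ (q_0, 0000221, EEDEDEEZ) ⊢ (q_3, 000221, DEDEDEEZ) ⊢ (q_3, 00221, EDEDEDEEZ) ⊢ (q_0, 00221, EEDEDEDEEZ) ⊢ (q_3, 0221, DEDEDEDEEZ) ⊢ (q_3, 221, EDEDEDEDEEZ) ⊢ (q_0, 221, EEDEDEDEDEEZ) ⊢ (q_2, 21, DEDEDEDEDEEZ) ⊢ (q_4, 1, EDEDEDEDEEZ) ⊢ (q_1, ε, EEDEDEDEDEEZ)
All input consumed; M is in state q_1.

q_1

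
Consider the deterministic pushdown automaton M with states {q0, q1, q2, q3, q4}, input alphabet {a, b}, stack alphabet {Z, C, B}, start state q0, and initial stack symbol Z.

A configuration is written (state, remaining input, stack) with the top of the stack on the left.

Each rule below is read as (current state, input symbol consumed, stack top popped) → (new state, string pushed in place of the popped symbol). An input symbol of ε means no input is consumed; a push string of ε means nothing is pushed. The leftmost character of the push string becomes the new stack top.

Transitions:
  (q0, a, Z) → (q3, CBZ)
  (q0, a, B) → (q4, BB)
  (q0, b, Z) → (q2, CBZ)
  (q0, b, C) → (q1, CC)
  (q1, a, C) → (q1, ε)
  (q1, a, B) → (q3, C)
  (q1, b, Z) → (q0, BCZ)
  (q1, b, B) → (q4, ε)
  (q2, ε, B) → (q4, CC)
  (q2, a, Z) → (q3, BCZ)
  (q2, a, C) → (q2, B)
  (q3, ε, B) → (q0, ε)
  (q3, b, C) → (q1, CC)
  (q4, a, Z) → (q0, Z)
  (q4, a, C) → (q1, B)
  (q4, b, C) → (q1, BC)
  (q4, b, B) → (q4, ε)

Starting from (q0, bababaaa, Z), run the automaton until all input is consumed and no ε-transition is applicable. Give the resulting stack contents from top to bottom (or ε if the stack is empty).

CBZ

(q0, bababaaa, Z) ⊢ (q2, ababaaa, CBZ) ⊢ (q2, babaaa, BBZ) ⊢ (q4, babaaa, CCBZ) ⊢ (q1, abaaa, BCCBZ) ⊢ (q3, baaa, CCCBZ) ⊢ (q1, aaa, CCCCBZ) ⊢ (q1, aa, CCCBZ) ⊢ (q1, a, CCBZ) ⊢ (q1, ε, CBZ)
All input consumed in state q1 with stack CBZ.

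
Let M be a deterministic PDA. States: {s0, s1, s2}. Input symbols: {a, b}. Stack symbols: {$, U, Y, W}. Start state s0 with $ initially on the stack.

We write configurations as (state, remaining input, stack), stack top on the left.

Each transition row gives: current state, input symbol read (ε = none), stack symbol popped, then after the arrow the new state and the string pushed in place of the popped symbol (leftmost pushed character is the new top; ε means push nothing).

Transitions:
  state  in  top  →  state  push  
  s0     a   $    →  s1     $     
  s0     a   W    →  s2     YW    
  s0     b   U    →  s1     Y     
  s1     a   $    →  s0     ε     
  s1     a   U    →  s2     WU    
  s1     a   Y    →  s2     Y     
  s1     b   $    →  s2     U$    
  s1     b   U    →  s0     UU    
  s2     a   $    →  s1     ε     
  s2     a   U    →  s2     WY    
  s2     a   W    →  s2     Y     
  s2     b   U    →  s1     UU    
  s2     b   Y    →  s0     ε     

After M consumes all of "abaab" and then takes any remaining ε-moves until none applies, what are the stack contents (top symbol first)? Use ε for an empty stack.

Y$

(s0, abaab, $)
  read a, top $: go to s1, push $ → (s1, baab, $)
  read b, top $: go to s2, push U$ → (s2, aab, U$)
  read a, top U: go to s2, push WY → (s2, ab, WY$)
  read a, top W: go to s2, push Y → (s2, b, YY$)
  read b, top Y: go to s0, push ε → (s0, ε, Y$)
All input consumed in state s0 with stack Y$.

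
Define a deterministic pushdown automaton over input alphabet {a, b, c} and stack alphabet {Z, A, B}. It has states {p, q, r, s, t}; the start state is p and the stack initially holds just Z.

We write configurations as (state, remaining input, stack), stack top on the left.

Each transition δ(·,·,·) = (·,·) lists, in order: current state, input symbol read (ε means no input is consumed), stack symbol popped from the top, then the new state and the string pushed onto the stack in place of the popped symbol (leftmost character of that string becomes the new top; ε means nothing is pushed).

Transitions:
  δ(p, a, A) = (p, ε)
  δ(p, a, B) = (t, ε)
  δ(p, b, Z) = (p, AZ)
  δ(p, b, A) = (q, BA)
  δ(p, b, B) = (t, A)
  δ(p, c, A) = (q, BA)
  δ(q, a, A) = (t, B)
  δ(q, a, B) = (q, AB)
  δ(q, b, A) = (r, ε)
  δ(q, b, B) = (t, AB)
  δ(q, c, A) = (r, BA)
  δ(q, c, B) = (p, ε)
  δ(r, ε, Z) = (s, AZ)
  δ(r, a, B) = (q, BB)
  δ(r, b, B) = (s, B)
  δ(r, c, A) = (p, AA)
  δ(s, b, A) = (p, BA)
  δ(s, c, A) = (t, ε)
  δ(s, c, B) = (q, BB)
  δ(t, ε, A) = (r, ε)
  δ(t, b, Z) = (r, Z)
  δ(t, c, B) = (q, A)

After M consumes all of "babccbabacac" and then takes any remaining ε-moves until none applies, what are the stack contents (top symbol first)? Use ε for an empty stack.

Z

(p, babccbabacac, Z)
  read b, top Z: go to p, push AZ → (p, abccbabacac, AZ)
  read a, top A: go to p, push ε → (p, bccbabacac, Z)
  read b, top Z: go to p, push AZ → (p, ccbabacac, AZ)
  read c, top A: go to q, push BA → (q, cbabacac, BAZ)
  read c, top B: go to p, push ε → (p, babacac, AZ)
  read b, top A: go to q, push BA → (q, abacac, BAZ)
  read a, top B: go to q, push AB → (q, bacac, ABAZ)
  read b, top A: go to r, push ε → (r, acac, BAZ)
  read a, top B: go to q, push BB → (q, cac, BBAZ)
  read c, top B: go to p, push ε → (p, ac, BAZ)
  read a, top B: go to t, push ε → (t, c, AZ)
  ε-move, top A: go to r, push ε → (r, c, Z)
  ε-move, top Z: go to s, push AZ → (s, c, AZ)
  read c, top A: go to t, push ε → (t, ε, Z)
All input consumed in state t with stack Z.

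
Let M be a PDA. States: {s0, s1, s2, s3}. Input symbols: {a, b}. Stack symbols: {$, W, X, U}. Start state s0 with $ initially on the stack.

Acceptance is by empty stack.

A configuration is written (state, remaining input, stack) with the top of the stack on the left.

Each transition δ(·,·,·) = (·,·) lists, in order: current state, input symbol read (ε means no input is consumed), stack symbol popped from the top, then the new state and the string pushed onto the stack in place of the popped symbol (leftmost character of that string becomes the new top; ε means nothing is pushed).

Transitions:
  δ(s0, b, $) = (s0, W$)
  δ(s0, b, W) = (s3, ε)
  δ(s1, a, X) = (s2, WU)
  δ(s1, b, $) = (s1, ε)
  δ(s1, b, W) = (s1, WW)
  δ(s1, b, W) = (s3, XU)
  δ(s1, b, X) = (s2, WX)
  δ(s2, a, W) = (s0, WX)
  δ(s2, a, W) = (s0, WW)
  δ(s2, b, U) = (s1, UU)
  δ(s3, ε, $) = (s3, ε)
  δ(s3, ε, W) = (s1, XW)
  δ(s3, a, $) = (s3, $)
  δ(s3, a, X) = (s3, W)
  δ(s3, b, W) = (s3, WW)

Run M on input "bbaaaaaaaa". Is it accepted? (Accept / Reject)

Accept

One accepting computation: (s0, bbaaaaaaaa, $) ⊢ (s0, baaaaaaaa, W$) ⊢ (s3, aaaaaaaa, $) ⊢ (s3, aaaaaaa, $) ⊢ (s3, aaaaaa, $) ⊢ (s3, aaaaa, $) ⊢ (s3, aaaa, $) ⊢ (s3, aaa, $) ⊢ (s3, aa, $) ⊢ (s3, a, $) ⊢ (s3, ε, $) ⊢ (s3, ε, ε)
All input consumed and the stack is empty.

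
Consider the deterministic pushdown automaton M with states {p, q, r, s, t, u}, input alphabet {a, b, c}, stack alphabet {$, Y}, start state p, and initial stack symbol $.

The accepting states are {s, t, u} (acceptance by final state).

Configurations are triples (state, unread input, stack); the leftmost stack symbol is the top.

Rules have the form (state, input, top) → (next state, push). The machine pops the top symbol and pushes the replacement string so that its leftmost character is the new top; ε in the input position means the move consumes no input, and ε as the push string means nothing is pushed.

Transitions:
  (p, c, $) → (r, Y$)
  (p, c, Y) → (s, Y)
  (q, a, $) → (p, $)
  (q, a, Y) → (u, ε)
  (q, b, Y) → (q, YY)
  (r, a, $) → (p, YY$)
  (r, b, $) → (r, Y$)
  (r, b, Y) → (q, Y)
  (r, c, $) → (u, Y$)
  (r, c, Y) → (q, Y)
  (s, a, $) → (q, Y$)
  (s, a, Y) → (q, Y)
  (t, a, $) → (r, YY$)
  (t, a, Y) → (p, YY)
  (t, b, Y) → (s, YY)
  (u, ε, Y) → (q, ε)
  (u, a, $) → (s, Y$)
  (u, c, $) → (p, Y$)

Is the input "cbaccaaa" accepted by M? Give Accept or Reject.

(p, cbaccaaa, $)
  read c, top $: go to r, push Y$ → (r, baccaaa, Y$)
  read b, top Y: go to q, push Y → (q, accaaa, Y$)
  read a, top Y: go to u, push ε → (u, ccaaa, $)
  read c, top $: go to p, push Y$ → (p, caaa, Y$)
  read c, top Y: go to s, push Y → (s, aaa, Y$)
  read a, top Y: go to q, push Y → (q, aa, Y$)
  read a, top Y: go to u, push ε → (u, a, $)
  read a, top $: go to s, push Y$ → (s, ε, Y$)
All input consumed; state s ∈ F.

Accept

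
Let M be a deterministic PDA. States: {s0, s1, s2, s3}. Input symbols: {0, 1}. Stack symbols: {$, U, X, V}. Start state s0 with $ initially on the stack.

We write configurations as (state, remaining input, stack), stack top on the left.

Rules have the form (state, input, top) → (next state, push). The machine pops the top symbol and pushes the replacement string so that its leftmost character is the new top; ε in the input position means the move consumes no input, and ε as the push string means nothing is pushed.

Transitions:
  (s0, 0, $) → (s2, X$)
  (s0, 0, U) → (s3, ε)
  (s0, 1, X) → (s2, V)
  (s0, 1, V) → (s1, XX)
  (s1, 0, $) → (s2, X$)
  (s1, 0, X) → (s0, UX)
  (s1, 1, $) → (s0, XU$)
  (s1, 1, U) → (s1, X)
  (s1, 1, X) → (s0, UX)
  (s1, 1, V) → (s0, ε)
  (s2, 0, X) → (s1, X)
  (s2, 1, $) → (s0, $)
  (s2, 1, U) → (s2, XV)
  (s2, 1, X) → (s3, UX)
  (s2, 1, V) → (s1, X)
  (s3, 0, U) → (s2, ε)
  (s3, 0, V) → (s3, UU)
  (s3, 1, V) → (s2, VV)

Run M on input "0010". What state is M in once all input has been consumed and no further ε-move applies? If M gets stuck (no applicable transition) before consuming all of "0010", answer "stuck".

s3

(s0, 0010, $)
  read 0, top $: go to s2, push X$ → (s2, 010, X$)
  read 0, top X: go to s1, push X → (s1, 10, X$)
  read 1, top X: go to s0, push UX → (s0, 0, UX$)
  read 0, top U: go to s3, push ε → (s3, ε, X$)
All input consumed; M is in state s3.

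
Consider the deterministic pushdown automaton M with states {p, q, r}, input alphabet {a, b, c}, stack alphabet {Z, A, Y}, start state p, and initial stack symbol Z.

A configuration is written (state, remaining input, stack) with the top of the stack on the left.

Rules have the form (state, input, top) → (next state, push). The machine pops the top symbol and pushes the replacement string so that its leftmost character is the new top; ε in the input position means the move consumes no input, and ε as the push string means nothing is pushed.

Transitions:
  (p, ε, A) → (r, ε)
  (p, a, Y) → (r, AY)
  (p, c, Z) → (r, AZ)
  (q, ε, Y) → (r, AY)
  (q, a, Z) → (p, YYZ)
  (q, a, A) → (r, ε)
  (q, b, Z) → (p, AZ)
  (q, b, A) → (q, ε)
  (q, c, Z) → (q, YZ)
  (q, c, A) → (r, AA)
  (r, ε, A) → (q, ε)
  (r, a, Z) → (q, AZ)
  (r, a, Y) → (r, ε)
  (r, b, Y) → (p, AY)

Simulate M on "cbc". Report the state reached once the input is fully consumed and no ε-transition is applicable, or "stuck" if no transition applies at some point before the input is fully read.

(p, cbc, Z) ⊢ (r, bc, AZ) ⊢ (q, bc, Z) ⊢ (p, c, AZ) ⊢ (r, c, Z)
No transition for (r, c, top Z); M blocks with input c remaining.

stuck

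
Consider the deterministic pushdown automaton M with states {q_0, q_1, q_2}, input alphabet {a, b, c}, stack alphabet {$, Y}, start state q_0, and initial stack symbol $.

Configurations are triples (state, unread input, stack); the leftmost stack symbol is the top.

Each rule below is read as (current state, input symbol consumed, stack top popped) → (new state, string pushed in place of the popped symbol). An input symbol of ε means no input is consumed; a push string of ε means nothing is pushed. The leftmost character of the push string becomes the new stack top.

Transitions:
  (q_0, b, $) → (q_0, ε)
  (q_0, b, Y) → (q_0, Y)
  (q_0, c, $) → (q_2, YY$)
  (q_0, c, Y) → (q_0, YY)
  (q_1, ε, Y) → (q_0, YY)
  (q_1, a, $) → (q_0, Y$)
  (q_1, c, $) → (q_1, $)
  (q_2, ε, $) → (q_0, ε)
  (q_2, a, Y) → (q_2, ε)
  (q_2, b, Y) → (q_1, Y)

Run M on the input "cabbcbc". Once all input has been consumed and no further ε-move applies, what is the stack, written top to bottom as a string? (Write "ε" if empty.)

YYYY$

(q_0, cabbcbc, $)
  read c, top $: go to q_2, push YY$ → (q_2, abbcbc, YY$)
  read a, top Y: go to q_2, push ε → (q_2, bbcbc, Y$)
  read b, top Y: go to q_1, push Y → (q_1, bcbc, Y$)
  ε-move, top Y: go to q_0, push YY → (q_0, bcbc, YY$)
  read b, top Y: go to q_0, push Y → (q_0, cbc, YY$)
  read c, top Y: go to q_0, push YY → (q_0, bc, YYY$)
  read b, top Y: go to q_0, push Y → (q_0, c, YYY$)
  read c, top Y: go to q_0, push YY → (q_0, ε, YYYY$)
All input consumed in state q_0 with stack YYYY$.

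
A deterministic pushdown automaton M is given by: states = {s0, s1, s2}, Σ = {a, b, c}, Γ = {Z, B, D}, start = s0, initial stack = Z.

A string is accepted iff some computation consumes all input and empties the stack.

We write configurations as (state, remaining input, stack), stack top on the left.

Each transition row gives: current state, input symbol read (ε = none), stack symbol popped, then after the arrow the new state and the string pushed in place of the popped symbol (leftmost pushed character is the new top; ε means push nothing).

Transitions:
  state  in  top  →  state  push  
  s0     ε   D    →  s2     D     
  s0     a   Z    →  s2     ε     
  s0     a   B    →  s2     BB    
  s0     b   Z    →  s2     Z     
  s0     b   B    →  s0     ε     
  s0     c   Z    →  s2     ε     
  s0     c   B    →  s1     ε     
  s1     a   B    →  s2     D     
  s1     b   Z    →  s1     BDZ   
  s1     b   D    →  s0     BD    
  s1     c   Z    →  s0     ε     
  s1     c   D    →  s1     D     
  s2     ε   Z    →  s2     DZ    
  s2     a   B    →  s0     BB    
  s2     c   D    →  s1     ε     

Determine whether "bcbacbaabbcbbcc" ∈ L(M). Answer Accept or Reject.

Accept

(s0, bcbacbaabbcbbcc, Z)
  read b, top Z: go to s2, push Z → (s2, cbacbaabbcbbcc, Z)
  ε-move, top Z: go to s2, push DZ → (s2, cbacbaabbcbbcc, DZ)
  read c, top D: go to s1, push ε → (s1, bacbaabbcbbcc, Z)
  read b, top Z: go to s1, push BDZ → (s1, acbaabbcbbcc, BDZ)
  read a, top B: go to s2, push D → (s2, cbaabbcbbcc, DDZ)
  read c, top D: go to s1, push ε → (s1, baabbcbbcc, DZ)
  read b, top D: go to s0, push BD → (s0, aabbcbbcc, BDZ)
  read a, top B: go to s2, push BB → (s2, abbcbbcc, BBDZ)
  read a, top B: go to s0, push BB → (s0, bbcbbcc, BBBDZ)
  read b, top B: go to s0, push ε → (s0, bcbbcc, BBDZ)
  read b, top B: go to s0, push ε → (s0, cbbcc, BDZ)
  read c, top B: go to s1, push ε → (s1, bbcc, DZ)
  read b, top D: go to s0, push BD → (s0, bcc, BDZ)
  read b, top B: go to s0, push ε → (s0, cc, DZ)
  ε-move, top D: go to s2, push D → (s2, cc, DZ)
  read c, top D: go to s1, push ε → (s1, c, Z)
  read c, top Z: go to s0, push ε → (s0, ε, ε)
All input consumed and the stack is empty.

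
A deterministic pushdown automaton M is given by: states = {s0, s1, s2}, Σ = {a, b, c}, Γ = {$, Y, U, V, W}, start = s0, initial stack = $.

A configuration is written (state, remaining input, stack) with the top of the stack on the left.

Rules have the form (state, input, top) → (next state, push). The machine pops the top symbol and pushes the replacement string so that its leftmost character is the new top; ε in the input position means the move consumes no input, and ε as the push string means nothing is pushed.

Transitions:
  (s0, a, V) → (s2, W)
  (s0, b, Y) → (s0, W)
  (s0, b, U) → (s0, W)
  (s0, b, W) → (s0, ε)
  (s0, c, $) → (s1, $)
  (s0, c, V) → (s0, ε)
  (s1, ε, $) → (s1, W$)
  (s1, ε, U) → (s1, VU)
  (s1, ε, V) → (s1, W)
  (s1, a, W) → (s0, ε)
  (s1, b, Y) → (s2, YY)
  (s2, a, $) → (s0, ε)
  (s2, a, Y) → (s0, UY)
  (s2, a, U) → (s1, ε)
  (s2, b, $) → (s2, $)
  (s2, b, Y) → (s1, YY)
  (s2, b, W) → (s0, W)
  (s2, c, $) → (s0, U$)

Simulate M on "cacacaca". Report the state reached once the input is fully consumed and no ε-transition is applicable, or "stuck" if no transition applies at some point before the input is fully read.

(s0, cacacaca, $) ⊢ (s1, acacaca, $) ⊢ (s1, acacaca, W$) ⊢ (s0, cacaca, $) ⊢ (s1, acaca, $) ⊢ (s1, acaca, W$) ⊢ (s0, caca, $) ⊢ (s1, aca, $) ⊢ (s1, aca, W$) ⊢ (s0, ca, $) ⊢ (s1, a, $) ⊢ (s1, a, W$) ⊢ (s0, ε, $)
All input consumed; M is in state s0.

s0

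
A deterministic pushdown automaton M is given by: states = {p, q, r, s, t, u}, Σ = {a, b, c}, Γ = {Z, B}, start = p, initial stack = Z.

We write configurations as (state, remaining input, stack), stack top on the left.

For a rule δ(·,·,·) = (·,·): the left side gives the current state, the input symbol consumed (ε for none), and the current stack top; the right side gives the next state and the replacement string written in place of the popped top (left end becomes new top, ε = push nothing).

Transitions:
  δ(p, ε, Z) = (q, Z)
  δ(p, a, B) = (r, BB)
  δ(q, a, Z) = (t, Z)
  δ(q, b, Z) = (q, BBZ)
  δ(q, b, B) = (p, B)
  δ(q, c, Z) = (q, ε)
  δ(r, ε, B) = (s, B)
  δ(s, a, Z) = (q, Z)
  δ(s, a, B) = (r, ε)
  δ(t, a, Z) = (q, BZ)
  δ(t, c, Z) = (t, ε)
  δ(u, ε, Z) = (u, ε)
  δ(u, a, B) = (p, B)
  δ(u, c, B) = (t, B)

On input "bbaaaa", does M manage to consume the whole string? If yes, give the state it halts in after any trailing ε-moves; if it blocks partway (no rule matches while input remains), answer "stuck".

(p, bbaaaa, Z) ⊢ (q, bbaaaa, Z) ⊢ (q, baaaa, BBZ) ⊢ (p, aaaa, BBZ) ⊢ (r, aaa, BBBZ) ⊢ (s, aaa, BBBZ) ⊢ (r, aa, BBZ) ⊢ (s, aa, BBZ) ⊢ (r, a, BZ) ⊢ (s, a, BZ) ⊢ (r, ε, Z)
All input consumed; M is in state r.

r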